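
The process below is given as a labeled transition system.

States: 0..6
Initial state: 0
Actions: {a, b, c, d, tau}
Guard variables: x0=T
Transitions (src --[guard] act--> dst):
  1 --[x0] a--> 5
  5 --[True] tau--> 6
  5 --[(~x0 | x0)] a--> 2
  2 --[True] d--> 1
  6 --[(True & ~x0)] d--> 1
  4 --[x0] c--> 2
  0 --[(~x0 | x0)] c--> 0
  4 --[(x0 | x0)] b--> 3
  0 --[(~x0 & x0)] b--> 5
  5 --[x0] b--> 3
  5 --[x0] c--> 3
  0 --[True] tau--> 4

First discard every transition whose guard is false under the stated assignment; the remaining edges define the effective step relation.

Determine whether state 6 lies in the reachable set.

Guard filter leaves 10 enabled edge(s).
depth 0: {0}
depth 1: {4}  now seen {0,4}
depth 2: {2,3}  now seen {0,2,3,4}
depth 3: {1}  now seen {0,1,2,3,4}
depth 4: {5}  now seen {0,1,2,3,4,5}
depth 5: {6}  now seen {0,1,2,3,4,5,6}
Reach set: {0,1,2,3,4,5,6}
trace reaching 6: tau·c·d·a·tau

Answer: REACHABLE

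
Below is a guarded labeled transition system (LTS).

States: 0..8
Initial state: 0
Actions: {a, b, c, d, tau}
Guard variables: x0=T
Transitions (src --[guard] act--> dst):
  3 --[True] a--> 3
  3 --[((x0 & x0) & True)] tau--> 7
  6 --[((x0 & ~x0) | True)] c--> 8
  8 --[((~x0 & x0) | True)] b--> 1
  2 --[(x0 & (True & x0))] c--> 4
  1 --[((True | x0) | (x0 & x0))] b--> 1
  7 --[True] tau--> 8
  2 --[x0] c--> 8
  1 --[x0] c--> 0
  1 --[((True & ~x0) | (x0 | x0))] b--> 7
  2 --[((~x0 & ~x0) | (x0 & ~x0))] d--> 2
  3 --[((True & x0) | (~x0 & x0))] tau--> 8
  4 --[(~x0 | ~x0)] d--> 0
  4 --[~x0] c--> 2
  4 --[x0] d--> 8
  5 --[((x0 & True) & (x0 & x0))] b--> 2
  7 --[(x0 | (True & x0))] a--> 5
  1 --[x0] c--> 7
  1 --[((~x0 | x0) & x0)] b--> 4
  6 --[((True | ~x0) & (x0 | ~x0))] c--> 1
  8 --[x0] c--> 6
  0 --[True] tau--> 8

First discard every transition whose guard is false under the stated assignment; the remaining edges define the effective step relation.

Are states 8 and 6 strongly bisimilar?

Compute ~ classes (split until stable):
  round 0: {{0,1,2,3,4,5,6,7,8}}
  round 1: {{0},{1,8},{2,6},{3,7},{4},{5}}
  round 2: {{0},{1},{2},{3},{4},{5},{6},{7},{8}}
Fixed point at round 3; 9 class(es).
class of 8: {8}; class of 6: {6}

Answer: NOT BISIMILAR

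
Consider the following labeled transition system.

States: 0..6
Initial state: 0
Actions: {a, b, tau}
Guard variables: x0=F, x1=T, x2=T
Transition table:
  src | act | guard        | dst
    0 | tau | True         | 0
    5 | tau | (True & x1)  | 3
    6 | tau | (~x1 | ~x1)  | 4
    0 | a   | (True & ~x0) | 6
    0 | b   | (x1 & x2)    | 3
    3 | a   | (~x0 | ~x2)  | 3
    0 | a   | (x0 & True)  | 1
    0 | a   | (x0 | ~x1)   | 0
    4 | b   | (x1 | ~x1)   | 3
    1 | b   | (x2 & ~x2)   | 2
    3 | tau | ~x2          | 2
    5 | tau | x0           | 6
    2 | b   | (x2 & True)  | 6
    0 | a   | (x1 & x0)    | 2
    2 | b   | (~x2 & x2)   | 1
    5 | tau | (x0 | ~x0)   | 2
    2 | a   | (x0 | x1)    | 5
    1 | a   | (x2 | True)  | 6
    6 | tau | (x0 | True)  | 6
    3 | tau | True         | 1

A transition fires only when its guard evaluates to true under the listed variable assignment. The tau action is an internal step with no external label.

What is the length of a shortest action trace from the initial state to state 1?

Breadth-first toward 1:
  L0 = {0}
  L1 = {3,6}
  L2 = {1}
1 enters at depth 2; path b·tau

Answer: 2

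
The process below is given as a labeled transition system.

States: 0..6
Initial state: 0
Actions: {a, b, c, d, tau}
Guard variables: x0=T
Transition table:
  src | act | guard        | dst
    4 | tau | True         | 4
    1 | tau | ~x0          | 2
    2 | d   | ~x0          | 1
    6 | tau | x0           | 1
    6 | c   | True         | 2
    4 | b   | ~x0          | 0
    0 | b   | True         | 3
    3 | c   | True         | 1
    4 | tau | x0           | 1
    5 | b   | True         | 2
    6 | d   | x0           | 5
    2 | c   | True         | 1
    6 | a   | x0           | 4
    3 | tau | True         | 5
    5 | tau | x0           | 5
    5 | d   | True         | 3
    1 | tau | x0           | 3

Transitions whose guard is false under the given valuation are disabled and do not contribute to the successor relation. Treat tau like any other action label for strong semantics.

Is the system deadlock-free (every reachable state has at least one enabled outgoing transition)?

Reachable = {0,1,2,3,5}
  0: b→3  [deg 1]
  1: tau→3  [deg 1]
  2: c→1  [deg 1]
  3: c→1  tau→5  [deg 2]
  5: b→2  d→3  tau→5  [deg 3]

Answer: DEADLOCK-FREE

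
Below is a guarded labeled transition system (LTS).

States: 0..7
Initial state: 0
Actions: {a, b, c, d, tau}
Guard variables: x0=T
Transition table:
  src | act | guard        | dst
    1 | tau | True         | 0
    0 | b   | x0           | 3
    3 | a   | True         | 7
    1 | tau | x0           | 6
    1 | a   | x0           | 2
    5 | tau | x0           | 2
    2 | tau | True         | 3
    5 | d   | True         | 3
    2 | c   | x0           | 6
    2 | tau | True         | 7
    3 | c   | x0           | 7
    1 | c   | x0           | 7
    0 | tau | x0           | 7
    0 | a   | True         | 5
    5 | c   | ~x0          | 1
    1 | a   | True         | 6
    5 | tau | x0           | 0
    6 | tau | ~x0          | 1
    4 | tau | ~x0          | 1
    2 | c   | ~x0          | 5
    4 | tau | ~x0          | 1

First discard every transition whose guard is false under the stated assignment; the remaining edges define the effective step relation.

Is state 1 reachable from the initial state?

Answer: UNREACHABLE

Trace:
16 transition(s) survive guard evaluation.
L0 = {0}
L1 = {3,5,7}  now seen {0,3,5,7}
L2 = {2}  now seen {0,2,3,5,7}
L3 = {6}  now seen {0,2,3,5,6,7}
Reach set: {0,2,3,5,6,7}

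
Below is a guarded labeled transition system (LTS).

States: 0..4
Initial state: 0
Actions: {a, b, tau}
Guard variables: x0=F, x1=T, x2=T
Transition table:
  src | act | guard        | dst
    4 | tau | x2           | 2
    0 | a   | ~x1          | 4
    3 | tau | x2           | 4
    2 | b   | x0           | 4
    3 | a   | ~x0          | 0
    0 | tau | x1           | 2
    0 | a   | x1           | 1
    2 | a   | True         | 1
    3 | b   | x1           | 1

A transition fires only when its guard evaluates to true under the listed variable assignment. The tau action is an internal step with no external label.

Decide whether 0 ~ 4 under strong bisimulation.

Answer: NOT BISIMILAR

Trace:
Compute ~ classes (split until stable):
  P[0] = {{0,1,2,3,4}}
  P[1] = {{0},{1},{2},{3},{4}}
5 equivalence class(es) (converged in 2)
0∈{0}, 4∈{4}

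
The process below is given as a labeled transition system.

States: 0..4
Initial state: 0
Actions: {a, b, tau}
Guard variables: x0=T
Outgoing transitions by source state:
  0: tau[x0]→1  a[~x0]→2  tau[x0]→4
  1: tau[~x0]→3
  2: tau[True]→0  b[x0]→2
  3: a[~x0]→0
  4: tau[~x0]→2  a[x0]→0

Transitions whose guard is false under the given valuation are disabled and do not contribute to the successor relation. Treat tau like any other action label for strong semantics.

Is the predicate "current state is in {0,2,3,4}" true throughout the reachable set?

Answer: INVARIANT VIOLATED at state 1

Analysis:
Safe = {0,2,3,4}
R = {0,1,4}
  0: safe
  1: VIOLATES
  4: safe
counterexample path to 1: tau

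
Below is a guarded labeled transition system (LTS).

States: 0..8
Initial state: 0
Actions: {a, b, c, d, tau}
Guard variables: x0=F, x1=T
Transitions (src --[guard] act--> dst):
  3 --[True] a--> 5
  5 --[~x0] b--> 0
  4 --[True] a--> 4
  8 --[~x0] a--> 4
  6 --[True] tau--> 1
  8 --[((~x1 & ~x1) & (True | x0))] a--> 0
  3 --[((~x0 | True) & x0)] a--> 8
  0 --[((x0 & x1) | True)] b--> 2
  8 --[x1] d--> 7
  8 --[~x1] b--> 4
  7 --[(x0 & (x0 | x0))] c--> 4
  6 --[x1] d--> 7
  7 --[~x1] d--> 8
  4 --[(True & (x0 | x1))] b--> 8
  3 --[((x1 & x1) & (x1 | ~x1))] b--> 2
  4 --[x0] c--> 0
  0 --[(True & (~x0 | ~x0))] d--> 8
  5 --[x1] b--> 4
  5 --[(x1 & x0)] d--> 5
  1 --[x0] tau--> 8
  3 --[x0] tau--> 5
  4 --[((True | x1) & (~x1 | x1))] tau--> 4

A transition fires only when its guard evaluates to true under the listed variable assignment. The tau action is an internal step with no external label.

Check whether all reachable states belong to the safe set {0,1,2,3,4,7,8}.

Answer: INVARIANT HOLDS

Trace:
Safe = {0,1,2,3,4,7,8}
Reachable = {0,2,4,7,8}
  0: ✓
  2: ✓
  4: ✓
  7: ✓
  8: ✓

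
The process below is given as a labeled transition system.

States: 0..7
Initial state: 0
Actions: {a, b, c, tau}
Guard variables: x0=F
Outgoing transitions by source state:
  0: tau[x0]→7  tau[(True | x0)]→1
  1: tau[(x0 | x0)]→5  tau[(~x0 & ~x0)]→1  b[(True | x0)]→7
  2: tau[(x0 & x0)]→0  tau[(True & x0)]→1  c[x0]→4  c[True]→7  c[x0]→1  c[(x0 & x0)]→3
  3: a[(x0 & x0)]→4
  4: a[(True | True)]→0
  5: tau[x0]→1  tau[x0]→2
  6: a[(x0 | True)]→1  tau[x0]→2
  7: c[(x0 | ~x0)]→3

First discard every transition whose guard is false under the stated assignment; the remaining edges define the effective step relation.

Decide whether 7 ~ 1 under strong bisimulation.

Bisimulation quotient by refinement:
  round 0: {{0,1,2,3,4,5,6,7}}
  round 1: {{0},{1},{2,7},{3,5},{4,6}}
  round 2: {{0},{1},{2},{3,5},{4},{6},{7}}
7 equivalence class(es) (converged in 3)
7∈{7}, 1∈{1}

Answer: NOT BISIMILAR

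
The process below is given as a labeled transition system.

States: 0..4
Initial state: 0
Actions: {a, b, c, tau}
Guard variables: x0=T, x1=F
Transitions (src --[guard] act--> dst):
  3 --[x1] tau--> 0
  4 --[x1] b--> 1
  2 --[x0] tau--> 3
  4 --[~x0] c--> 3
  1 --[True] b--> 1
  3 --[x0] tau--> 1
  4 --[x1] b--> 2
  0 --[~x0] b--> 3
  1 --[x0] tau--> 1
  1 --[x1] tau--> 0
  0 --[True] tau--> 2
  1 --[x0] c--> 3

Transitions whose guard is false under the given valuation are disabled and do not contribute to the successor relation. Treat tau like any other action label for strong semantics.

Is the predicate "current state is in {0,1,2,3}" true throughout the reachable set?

Answer: INVARIANT HOLDS

Analysis:
Safe = {0,1,2,3}
Reachable = {0,1,2,3}
  0: ✓
  1: ✓
  2: ✓
  3: ✓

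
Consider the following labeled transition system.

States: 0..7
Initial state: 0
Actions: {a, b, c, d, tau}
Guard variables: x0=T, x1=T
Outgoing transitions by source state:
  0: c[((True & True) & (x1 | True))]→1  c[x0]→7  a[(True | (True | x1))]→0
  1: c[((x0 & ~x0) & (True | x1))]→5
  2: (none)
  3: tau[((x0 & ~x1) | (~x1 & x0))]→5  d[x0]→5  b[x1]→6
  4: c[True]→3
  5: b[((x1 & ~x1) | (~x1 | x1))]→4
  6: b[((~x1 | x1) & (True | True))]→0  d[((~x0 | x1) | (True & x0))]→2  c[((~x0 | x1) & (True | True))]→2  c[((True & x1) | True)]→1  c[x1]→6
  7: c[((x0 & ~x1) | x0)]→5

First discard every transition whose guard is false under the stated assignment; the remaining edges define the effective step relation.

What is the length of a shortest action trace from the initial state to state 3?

Answer: 4

Trace:
BFS to 3:
  L0 = {0}
  L1 = {1,7}
  L2 = {5}
  L3 = {4}
  L4 = {3}
depth(3)=4, e.g. c·c·b·c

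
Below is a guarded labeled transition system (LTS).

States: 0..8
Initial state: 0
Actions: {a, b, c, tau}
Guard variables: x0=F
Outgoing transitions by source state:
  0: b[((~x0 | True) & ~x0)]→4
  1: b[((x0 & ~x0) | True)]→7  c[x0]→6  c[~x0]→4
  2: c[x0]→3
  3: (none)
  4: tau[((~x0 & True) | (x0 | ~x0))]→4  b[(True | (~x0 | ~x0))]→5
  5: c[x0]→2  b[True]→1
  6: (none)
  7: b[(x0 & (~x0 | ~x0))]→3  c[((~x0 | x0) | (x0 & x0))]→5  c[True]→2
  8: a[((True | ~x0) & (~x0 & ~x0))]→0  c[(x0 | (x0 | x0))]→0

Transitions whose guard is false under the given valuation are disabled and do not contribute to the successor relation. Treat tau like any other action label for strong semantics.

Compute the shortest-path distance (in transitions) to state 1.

Answer: 3

Analysis:
Breadth-first toward 1:
  L0 = {0}
  L1 = {4}
  L2 = {5}
  L3 = {1}
depth(1)=3, e.g. b·b·b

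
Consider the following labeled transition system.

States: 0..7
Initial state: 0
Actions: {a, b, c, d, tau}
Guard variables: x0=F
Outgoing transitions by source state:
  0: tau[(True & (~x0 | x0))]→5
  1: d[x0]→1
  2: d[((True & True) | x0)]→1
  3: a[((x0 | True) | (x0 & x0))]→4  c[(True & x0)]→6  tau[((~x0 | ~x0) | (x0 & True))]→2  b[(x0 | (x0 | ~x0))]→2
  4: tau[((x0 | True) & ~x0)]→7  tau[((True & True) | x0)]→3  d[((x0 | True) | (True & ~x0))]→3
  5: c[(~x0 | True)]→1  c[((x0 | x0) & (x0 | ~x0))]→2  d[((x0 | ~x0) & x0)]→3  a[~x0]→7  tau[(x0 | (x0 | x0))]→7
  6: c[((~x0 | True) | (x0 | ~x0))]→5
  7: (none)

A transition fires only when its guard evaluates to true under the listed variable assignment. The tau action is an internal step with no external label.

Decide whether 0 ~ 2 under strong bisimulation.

Answer: NOT BISIMILAR

Analysis:
Refine partition for ~:
  round 0: {{0,1,2,3,4,5,6,7}}
  round 1: {{0},{1,7},{2},{3},{4},{5},{6}}
stable after 2 split(s): 7 block(s)
class of 0: {0}; class of 2: {2}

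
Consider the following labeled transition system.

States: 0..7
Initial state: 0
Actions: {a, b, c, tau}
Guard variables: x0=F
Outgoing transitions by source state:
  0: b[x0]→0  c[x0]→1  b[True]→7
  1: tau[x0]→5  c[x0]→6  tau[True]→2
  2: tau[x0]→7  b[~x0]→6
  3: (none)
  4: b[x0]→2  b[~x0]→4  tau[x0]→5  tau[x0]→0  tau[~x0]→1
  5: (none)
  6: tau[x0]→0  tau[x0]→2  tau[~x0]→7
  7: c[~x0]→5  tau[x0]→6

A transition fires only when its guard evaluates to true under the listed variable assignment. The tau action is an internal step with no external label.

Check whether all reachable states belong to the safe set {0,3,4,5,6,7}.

Safe = {0,3,4,5,6,7}
Reach set: {0,5,7}
  0: ok
  5: ok
  7: ok

Answer: INVARIANT HOLDS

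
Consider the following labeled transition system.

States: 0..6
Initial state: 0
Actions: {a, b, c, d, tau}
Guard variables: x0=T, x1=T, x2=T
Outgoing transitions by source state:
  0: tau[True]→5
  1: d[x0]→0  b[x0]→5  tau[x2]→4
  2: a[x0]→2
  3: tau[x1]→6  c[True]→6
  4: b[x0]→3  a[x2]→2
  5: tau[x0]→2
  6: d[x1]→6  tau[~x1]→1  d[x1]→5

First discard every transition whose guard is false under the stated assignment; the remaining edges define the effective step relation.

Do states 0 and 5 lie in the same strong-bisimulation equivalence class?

Answer: NOT BISIMILAR

Trace:
Bisimulation quotient by refinement:
  round 0: {{0,1,2,3,4,5,6}}
  round 1: {{0,5},{1},{2},{3},{4},{6}}
  round 2: {{0},{1},{2},{3},{4},{5},{6}}
Fixed point at round 3; 7 class(es).
0∈{0}, 5∈{5}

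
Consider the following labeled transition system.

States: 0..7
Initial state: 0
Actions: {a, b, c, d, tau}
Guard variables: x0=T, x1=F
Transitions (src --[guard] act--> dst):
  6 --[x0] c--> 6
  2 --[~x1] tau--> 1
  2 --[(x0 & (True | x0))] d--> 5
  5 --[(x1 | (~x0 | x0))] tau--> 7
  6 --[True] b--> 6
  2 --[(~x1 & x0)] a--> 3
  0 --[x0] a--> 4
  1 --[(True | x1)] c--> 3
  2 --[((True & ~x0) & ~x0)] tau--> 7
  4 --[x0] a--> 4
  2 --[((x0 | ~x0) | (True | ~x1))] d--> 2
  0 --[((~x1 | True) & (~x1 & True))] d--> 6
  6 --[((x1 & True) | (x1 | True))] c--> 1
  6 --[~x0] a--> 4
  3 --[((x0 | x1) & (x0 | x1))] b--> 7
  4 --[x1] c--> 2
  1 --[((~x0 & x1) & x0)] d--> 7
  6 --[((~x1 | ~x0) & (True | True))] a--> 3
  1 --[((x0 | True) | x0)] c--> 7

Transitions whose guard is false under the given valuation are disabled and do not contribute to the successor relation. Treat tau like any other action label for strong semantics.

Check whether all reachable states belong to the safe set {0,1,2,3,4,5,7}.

Answer: INVARIANT VIOLATED at state 6

Working:
Allowed set {0,1,2,3,4,5,7}
Reach set: {0,1,3,4,6,7}
  0: ✓
  1: ✓
  3: ✓
  4: ✓
  6: VIOLATES
  7: ✓
reach 6 via d — violates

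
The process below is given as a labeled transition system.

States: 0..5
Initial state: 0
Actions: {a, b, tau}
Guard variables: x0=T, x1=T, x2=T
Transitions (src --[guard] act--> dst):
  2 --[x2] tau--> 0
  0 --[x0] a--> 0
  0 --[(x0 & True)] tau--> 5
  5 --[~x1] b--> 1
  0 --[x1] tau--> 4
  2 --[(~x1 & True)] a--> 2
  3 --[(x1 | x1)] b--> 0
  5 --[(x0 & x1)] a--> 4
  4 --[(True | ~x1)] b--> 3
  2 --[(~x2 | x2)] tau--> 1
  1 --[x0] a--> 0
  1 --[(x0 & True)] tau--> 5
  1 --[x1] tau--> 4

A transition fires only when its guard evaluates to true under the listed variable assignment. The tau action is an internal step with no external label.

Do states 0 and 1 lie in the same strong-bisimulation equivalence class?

Answer: BISIMILAR

Analysis:
Refine partition for ~:
  P[0] = {{0,1,2,3,4,5}}
  P[1] = {{0,1},{2},{3,4},{5}}
  P[2] = {{0,1},{2},{3},{4},{5}}
stable after 3 split(s): 5 block(s)
0∈{0,1}, 1∈{0,1}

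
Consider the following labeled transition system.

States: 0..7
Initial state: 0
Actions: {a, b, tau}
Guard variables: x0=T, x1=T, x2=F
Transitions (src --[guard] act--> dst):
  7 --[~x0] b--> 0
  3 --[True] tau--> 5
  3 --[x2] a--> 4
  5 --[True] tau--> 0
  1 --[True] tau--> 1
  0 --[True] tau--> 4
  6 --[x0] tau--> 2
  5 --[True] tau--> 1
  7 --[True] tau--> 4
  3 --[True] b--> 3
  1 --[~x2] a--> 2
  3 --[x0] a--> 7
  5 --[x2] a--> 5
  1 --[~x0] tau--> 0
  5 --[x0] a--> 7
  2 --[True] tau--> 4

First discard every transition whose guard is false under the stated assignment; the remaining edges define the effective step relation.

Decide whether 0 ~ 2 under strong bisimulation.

Bisimulation quotient by refinement:
  P[0] = {{0,1,2,3,4,5,6,7}}
  P[1] = {{0,2,6,7},{1,5},{3},{4}}
  P[2] = {{0,2,7},{1},{3},{4},{5},{6}}
6 equivalence class(es) (converged in 3)
0∈{0,2,7}, 2∈{0,2,7}

Answer: BISIMILAR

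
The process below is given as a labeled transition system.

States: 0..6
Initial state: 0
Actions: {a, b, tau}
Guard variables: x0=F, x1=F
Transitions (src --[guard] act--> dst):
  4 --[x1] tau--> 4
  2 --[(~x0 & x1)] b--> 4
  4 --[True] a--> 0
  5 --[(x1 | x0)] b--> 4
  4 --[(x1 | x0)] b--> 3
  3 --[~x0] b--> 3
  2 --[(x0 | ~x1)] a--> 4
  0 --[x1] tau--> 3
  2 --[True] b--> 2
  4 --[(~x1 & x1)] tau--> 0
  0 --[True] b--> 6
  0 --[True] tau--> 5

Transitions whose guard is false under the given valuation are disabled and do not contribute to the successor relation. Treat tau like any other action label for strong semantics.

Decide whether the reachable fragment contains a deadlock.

R = {0,5,6}
  0: b→6  tau→5  [2 exit(s)]
  5: ∅  [STUCK]
  6: ∅  [STUCK]
trace reaching 5: tau

Answer: DEADLOCK at state 5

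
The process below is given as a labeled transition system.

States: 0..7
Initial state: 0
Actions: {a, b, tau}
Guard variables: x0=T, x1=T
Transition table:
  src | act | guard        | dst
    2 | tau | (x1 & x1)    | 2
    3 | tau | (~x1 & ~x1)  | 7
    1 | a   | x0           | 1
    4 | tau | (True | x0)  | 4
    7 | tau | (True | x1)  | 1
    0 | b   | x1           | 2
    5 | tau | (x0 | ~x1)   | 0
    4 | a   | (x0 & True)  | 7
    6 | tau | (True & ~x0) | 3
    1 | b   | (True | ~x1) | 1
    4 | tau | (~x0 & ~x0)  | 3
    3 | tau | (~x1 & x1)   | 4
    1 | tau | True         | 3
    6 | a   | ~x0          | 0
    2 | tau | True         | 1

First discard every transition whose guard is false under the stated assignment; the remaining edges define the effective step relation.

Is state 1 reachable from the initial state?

After dropping false guards: 10 live edges.
L0 = {0}
L1 = {2}  now seen {0,2}
L2 = {1}  now seen {0,1,2}
L3 = {3}  now seen {0,1,2,3}
Reach set: {0,1,2,3}
trace reaching 1: b·tau

Answer: REACHABLE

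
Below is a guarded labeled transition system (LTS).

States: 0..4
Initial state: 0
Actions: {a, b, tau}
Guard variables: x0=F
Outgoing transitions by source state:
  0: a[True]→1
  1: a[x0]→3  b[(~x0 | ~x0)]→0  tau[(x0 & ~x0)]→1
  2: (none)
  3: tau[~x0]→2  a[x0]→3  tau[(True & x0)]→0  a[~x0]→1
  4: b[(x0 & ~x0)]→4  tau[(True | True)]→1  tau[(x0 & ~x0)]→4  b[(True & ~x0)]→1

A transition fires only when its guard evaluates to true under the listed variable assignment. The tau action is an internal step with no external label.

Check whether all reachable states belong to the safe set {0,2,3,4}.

Answer: INVARIANT VIOLATED at state 1

Analysis:
Inv-set: {0,2,3,4}
R = {0,1}
  0: ok
  1: ✗ unsafe
counterexample path to 1: a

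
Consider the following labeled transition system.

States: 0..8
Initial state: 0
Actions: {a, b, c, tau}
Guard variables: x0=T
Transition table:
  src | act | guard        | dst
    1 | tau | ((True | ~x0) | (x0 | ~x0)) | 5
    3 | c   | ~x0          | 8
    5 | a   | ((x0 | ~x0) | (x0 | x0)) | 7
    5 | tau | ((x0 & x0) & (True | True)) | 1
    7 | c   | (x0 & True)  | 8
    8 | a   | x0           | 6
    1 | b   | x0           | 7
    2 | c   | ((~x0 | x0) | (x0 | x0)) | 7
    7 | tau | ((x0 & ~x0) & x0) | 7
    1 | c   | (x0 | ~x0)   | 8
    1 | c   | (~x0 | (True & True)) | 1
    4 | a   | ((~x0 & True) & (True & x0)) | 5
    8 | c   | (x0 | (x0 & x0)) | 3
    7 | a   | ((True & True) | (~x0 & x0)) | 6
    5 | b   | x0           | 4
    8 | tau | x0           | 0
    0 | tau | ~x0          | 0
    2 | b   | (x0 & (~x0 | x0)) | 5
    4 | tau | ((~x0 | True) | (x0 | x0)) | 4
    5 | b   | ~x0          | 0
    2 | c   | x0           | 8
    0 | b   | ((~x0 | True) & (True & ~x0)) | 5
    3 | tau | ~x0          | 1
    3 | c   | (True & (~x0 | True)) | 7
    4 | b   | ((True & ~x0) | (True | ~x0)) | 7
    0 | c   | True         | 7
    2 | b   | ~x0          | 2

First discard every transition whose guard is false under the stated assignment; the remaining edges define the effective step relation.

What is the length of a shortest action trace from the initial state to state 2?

Breadth-first toward 2:
  L0 = {0}
  L1 = {7}
  L2 = {6,8}
  L3 = {3}
2 never appears.

Answer: UNREACHABLE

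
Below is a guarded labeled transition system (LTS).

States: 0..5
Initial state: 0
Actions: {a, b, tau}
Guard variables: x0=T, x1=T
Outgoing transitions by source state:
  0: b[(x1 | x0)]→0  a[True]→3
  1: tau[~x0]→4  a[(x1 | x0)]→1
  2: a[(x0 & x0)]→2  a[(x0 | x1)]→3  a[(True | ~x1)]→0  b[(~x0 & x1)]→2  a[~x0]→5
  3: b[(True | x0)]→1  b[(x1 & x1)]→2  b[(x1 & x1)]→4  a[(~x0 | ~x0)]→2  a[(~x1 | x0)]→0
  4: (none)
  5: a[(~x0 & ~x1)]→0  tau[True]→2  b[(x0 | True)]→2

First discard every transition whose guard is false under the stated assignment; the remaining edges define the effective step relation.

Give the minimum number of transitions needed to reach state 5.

Answer: UNREACHABLE

Trace:
Breadth-first toward 5:
  L0 = {0}
  L1 = {3}
  L2 = {1,2,4}
5 never appears.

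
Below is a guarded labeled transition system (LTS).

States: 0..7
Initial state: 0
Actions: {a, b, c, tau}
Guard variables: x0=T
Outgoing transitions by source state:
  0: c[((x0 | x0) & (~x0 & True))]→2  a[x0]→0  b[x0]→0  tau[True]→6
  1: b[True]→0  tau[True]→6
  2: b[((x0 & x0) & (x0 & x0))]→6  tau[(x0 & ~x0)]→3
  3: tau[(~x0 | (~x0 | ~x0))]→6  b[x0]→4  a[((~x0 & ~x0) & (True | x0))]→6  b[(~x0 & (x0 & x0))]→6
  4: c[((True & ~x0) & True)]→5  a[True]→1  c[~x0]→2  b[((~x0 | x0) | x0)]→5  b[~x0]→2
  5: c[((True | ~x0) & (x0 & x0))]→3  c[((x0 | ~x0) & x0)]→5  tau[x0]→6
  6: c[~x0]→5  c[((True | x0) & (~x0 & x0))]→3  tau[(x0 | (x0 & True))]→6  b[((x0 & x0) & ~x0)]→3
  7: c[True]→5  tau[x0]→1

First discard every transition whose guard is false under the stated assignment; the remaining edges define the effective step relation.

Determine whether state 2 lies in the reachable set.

Answer: UNREACHABLE

Trace:
Guard filter leaves 15 enabled edge(s).
L0 = {0}
L1 = {6}  cumulative {0,6}
Reach set: {0,6}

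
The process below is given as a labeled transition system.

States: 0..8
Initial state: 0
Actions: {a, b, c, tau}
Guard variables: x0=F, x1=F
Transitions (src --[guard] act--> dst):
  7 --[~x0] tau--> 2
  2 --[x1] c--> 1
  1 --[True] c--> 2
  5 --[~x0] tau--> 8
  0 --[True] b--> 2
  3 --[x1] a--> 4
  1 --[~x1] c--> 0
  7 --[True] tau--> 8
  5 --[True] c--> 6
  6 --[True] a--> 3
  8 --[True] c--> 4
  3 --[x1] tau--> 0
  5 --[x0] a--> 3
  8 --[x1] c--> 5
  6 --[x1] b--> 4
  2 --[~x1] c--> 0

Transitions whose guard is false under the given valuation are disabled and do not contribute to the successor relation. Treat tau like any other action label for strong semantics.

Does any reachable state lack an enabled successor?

Answer: DEADLOCK-FREE

Analysis:
Reach set: {0,2}
  0: b→2  [1 out]
  2: c→0  [1 out]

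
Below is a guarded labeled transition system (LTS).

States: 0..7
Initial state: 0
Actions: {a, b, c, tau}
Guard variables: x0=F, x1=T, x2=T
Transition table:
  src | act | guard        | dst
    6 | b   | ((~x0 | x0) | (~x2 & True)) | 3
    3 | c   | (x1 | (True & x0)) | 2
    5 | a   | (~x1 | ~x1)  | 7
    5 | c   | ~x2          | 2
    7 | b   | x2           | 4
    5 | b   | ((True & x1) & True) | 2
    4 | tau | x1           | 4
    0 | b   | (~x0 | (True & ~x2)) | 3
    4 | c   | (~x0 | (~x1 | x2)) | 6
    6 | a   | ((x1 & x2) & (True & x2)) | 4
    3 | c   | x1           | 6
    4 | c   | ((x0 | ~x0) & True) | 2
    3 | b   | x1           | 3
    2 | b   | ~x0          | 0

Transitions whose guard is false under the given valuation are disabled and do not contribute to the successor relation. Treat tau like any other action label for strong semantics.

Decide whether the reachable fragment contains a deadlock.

Reach set: {0,2,3,4,6}
  0: b→3  [1 out]
  2: b→0  [1 out]
  3: b→3  c→2  c→6  [3 out]
  4: c→2  c→6  tau→4  [3 out]
  6: a→4  b→3  [2 out]

Answer: DEADLOCK-FREE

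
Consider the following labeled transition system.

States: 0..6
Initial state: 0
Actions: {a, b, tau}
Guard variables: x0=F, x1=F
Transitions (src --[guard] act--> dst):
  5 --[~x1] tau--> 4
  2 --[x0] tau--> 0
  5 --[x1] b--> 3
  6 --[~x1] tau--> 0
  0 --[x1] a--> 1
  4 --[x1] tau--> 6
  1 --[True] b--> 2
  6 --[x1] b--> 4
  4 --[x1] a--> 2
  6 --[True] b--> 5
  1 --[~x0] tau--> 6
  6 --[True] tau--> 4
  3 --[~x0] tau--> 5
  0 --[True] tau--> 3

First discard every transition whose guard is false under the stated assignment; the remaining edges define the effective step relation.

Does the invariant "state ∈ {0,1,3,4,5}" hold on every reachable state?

Allowed set {0,1,3,4,5}
R = {0,3,4,5}
  0: safe
  3: safe
  4: safe
  5: safe

Answer: INVARIANT HOLDS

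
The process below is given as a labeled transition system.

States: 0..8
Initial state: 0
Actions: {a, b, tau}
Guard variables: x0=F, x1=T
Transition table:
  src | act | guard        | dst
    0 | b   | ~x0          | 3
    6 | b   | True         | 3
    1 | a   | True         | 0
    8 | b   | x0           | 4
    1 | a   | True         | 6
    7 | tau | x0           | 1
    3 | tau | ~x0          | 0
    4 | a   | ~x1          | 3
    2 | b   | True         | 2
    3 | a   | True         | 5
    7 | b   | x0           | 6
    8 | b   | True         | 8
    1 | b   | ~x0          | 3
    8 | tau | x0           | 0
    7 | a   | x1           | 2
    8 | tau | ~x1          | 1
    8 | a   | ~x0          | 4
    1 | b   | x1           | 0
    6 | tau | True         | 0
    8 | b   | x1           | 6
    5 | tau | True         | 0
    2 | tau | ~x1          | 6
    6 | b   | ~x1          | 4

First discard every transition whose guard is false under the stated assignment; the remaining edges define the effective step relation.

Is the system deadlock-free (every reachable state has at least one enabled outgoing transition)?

R = {0,3,5}
  0: b→3  [deg 1]
  3: a→5  tau→0  [deg 2]
  5: tau→0  [deg 1]

Answer: DEADLOCK-FREE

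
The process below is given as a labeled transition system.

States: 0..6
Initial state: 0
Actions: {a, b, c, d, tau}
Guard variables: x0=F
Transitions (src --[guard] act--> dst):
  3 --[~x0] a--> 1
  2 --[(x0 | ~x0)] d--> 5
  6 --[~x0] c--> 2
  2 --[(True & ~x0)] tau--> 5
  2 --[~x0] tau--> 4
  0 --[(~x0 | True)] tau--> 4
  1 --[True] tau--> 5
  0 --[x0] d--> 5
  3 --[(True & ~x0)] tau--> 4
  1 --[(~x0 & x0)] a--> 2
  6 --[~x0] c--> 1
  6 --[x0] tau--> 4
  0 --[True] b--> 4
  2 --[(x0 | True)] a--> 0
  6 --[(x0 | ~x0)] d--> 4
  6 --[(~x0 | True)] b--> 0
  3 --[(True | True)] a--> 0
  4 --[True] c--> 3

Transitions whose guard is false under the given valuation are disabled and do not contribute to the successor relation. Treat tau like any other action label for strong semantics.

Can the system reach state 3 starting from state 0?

After dropping false guards: 15 live edges.
depth 0: {0}
depth 1: {4}  total {0,4}
depth 2: {3}  total {0,3,4}
depth 3: {1}  total {0,1,3,4}
depth 4: {5}  total {0,1,3,4,5}
R = {0,1,3,4,5}
witness 3: tau·c

Answer: REACHABLE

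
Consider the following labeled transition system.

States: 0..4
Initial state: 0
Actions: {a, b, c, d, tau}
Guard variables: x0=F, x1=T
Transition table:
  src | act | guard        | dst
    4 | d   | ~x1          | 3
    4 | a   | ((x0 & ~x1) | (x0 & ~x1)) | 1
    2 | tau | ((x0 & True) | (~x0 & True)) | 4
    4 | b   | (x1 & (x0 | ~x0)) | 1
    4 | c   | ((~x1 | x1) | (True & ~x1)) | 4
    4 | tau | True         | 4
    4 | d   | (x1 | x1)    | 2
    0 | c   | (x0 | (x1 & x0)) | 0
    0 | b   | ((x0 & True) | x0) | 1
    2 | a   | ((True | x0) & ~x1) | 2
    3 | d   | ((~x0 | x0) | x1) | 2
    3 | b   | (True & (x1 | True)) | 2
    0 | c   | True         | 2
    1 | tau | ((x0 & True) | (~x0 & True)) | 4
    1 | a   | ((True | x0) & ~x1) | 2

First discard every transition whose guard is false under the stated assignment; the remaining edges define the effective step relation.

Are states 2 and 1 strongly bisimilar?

Bisimulation quotient by refinement:
  P[0] = {{0,1,2,3,4}}
  P[1] = {{0},{1,2},{3},{4}}
4 equivalence class(es) (converged in 2)
[2]={1,2}  [1]={1,2}

Answer: BISIMILAR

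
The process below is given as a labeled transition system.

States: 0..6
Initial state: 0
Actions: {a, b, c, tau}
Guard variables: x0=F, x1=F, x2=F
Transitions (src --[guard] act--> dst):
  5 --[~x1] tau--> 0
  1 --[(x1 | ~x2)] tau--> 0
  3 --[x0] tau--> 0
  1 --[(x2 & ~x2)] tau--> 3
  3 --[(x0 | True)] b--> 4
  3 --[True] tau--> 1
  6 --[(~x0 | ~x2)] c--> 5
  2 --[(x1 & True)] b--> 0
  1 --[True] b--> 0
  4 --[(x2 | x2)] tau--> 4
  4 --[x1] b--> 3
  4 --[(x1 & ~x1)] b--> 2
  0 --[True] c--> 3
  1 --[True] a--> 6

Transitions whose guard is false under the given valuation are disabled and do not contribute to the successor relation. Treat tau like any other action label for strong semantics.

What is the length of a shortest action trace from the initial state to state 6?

Answer: 3

Analysis:
BFS to 6:
  L0 = {0}
  L1 = {3}
  L2 = {1,4}
  L3 = {6}
6 enters at depth 3; path c·tau·a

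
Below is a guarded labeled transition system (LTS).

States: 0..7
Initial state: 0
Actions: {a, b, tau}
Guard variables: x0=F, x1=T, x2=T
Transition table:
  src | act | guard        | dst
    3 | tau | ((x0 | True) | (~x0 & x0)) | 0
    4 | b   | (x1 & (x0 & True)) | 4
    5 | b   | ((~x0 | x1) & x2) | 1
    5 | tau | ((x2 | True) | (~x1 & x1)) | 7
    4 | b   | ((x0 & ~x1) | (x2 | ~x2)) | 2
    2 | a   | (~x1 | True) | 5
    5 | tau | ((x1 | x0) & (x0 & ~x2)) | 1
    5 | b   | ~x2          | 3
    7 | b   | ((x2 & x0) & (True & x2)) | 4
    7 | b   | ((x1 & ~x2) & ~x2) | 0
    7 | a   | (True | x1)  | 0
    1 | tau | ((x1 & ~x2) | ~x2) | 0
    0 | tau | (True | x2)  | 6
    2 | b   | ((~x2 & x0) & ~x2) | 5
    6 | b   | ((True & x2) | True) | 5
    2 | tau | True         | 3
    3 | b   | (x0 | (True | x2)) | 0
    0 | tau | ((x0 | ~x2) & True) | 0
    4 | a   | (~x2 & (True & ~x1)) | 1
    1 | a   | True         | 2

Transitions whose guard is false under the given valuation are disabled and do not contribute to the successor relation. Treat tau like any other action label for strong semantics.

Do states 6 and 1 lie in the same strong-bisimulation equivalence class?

Answer: NOT BISIMILAR

Analysis:
Compute ~ classes (split until stable):
  round 0: {{0,1,2,3,4,5,6,7}}
  round 1: {{0},{1,7},{2},{3,5},{4,6}}
  round 2: {{0},{1},{2},{3},{4},{5},{6},{7}}
Fixed point at round 3; 8 class(es).
6∈{6}, 1∈{1}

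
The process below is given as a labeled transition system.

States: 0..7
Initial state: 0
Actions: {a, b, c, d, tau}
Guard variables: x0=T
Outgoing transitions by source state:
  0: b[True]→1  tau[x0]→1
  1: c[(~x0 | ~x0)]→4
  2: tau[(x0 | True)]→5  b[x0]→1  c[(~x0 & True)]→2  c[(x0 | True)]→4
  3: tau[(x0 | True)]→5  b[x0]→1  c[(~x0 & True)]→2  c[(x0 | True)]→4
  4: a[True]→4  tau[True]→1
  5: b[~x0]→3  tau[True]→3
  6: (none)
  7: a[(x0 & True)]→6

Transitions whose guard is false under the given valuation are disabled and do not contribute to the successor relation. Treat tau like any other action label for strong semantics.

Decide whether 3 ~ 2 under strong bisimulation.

Bisimulation quotient by refinement:
  round 0: {{0,1,2,3,4,5,6,7}}
  round 1: {{0},{1,6},{2,3},{4},{5},{7}}
Fixed point at round 2; 6 class(es).
[3]={2,3}  [2]={2,3}

Answer: BISIMILAR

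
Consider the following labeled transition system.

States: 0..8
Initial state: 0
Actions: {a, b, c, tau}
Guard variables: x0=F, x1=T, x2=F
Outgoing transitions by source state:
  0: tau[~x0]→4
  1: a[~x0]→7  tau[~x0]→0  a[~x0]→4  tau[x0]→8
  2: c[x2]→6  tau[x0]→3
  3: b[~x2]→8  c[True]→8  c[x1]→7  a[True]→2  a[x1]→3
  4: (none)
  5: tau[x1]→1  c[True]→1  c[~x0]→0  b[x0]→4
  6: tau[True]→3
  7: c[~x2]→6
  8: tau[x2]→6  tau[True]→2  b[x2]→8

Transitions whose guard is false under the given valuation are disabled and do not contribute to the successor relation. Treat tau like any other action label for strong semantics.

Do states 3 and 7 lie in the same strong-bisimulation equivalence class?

Answer: NOT BISIMILAR

Trace:
Compute ~ classes (split until stable):
  P[0] = {{0,1,2,3,4,5,6,7,8}}
  P[1] = {{0,6,8},{1},{2,4},{3},{5},{7}}
  P[2] = {{0,8},{1},{2,4},{3},{5},{6},{7}}
Fixed point at round 3; 7 class(es).
3∈{3}, 7∈{7}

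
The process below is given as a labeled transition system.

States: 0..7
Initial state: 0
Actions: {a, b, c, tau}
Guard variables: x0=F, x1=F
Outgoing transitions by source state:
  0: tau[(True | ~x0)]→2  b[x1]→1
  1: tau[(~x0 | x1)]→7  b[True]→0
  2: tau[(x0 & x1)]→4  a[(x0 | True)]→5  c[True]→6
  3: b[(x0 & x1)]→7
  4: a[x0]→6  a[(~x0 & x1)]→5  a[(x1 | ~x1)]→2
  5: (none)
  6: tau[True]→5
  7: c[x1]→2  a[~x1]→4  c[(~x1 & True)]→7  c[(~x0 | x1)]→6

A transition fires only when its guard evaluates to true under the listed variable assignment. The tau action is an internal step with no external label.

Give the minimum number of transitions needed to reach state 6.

Answer: 2

Analysis:
Layered search for 6:
  Layer 0: {0}
  Layer 1: {2}
  Layer 2: {5,6}
first hit 6 at d=2 via tau·c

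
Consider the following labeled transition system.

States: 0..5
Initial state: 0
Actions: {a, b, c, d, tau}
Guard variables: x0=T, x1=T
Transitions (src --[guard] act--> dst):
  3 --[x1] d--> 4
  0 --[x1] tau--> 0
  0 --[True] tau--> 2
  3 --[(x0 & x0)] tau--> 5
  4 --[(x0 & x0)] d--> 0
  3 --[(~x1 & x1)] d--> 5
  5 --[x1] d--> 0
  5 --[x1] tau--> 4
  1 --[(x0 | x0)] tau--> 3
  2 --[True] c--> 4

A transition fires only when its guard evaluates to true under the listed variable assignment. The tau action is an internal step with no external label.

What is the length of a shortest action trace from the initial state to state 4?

Layered search for 4:
  depth 0: {0}
  depth 1: {2}
  depth 2: {4}
depth(4)=2, e.g. tau·c

Answer: 2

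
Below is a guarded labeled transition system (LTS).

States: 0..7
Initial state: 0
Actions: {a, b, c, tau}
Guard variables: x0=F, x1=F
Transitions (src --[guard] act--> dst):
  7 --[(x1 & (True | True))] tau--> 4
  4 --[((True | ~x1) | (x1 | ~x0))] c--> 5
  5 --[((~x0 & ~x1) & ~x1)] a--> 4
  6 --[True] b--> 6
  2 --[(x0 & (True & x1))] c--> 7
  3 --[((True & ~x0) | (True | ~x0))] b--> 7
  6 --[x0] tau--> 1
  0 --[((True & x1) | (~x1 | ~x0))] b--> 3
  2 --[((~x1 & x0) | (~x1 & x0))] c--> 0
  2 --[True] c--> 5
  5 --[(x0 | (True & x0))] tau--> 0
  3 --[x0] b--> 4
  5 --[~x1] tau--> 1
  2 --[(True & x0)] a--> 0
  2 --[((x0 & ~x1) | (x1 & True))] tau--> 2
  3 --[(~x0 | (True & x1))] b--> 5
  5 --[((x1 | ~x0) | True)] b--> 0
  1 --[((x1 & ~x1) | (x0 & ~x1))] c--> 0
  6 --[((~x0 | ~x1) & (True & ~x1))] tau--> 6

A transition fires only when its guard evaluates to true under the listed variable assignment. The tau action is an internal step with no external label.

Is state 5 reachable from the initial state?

After dropping false guards: 10 live edges.
Layer 0: {0}
Layer 1: {3}  cumulative {0,3}
Layer 2: {5,7}  cumulative {0,3,5,7}
Layer 3: {1,4}  cumulative {0,1,3,4,5,7}
R = {0,1,3,4,5,7}
Path to 5: b·b

Answer: REACHABLE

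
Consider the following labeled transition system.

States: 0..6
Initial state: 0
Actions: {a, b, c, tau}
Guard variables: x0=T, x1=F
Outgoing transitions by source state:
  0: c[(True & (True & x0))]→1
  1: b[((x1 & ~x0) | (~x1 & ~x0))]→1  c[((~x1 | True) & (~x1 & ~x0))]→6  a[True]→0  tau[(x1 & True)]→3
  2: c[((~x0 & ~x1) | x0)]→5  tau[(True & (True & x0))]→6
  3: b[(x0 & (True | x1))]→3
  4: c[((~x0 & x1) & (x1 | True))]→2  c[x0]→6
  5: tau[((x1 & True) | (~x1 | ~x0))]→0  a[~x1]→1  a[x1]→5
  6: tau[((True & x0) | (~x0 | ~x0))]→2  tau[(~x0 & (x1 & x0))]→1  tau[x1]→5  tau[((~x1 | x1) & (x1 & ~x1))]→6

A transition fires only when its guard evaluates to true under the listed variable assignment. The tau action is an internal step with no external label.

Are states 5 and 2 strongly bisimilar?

Bisimulation quotient by refinement:
  round 0: {{0,1,2,3,4,5,6}}
  round 1: {{0,4},{1},{2},{3},{5},{6}}
  round 2: {{0},{1},{2},{3},{4},{5},{6}}
7 equivalence class(es) (converged in 3)
5∈{5}, 2∈{2}

Answer: NOT BISIMILAR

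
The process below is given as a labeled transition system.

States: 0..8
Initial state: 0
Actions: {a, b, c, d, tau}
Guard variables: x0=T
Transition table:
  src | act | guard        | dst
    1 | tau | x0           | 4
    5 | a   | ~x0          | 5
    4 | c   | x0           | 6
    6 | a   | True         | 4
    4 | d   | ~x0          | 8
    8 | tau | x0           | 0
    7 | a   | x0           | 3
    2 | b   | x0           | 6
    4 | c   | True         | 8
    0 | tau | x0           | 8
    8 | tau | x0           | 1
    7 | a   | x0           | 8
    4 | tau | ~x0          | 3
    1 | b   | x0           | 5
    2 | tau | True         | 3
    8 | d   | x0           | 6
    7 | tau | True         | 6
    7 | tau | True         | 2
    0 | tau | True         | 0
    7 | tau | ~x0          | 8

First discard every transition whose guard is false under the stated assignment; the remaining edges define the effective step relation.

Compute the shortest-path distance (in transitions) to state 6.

Answer: 2

Working:
BFS to 6:
  L0 = {0}
  L1 = {8}
  L2 = {1,6}
6 enters at depth 2; path tau·d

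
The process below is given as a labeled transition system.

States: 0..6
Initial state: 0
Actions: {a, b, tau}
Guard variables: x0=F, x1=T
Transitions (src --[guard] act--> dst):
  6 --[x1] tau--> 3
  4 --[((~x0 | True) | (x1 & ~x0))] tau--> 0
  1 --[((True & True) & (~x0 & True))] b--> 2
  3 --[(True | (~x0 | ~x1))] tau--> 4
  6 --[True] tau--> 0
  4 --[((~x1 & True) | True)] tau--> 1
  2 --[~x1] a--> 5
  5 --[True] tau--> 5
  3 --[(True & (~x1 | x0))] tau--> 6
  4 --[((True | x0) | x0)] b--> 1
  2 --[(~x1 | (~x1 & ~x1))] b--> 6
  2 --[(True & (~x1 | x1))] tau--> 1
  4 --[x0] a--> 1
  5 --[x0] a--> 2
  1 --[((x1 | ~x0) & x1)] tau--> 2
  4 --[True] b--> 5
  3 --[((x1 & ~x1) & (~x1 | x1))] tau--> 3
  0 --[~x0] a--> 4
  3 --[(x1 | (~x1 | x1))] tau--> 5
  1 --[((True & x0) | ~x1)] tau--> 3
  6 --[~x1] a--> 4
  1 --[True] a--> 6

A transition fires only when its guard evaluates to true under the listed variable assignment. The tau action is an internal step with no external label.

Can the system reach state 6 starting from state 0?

Answer: REACHABLE

Working:
Guard filter leaves 14 enabled edge(s).
L0 = {0}
L1 = {4}  total {0,4}
L2 = {1,5}  total {0,1,4,5}
L3 = {2,6}  total {0,1,2,4,5,6}
L4 = {3}  total {0,1,2,3,4,5,6}
R = {0,1,2,3,4,5,6}
witness 6: a·tau·a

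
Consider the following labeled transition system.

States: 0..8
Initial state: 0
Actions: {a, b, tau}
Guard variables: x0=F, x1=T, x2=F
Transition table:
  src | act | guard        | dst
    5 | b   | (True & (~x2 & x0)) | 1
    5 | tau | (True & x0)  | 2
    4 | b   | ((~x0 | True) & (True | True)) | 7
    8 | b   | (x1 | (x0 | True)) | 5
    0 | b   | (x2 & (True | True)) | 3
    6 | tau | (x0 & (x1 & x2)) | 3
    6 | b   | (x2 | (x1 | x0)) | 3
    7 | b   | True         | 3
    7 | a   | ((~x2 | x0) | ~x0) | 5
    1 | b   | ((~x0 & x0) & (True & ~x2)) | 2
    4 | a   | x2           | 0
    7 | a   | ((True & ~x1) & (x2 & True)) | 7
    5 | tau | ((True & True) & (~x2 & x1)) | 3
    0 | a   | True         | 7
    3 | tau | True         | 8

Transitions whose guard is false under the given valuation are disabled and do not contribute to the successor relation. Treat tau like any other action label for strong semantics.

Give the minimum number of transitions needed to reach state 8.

Layered search for 8:
  Layer 0: {0}
  Layer 1: {7}
  Layer 2: {3,5}
  Layer 3: {8}
depth(8)=3, e.g. a·b·tau

Answer: 3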